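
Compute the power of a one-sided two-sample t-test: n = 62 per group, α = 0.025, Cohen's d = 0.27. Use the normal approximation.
Power ≈ 0.32

Power calculation (two-sample t-test, normal approximation):
z_β = d · √(n/2) - z_α
z_β = 0.27 · √(62/2) - 1.960
z_β = 0.27 · 5.568 - 1.960
z_β = -0.457

Power = Φ(z_β) = Φ(-0.457) ≈ 0.324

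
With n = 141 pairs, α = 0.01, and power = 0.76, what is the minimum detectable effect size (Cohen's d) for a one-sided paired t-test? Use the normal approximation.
d ≈ 0.26

Minimum detectable effect (paired t-test, normal approximation):
d = (z_α + z_β) / √n
d = (2.326 + 0.706) / √141
d = 3.033 / 11.874
d ≈ 0.26

By Cohen's convention (0.2 small / 0.5 medium / 0.8 large): small effect.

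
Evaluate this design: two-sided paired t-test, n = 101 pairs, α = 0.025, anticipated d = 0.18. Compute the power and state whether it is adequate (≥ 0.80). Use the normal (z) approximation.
Power ≈ 0.33; the study is underpowered (power < 0.80)

Power calculation (paired t-test, normal approximation):
z_β = d · √n - z_{α/2}
z_β = 0.18 · √101 - 2.241
z_β = 0.18 · 10.050 - 2.241
z_β = -0.432

Power = Φ(z_β) = Φ(-0.432) ≈ 0.333

Effect size d = 0.18 is very small by Cohen's convention (0.2/0.5/0.8).

Threshold: power ≥ 0.80 is conventionally adequate.
Power ≈ 0.33 → the study is underpowered (power < 0.80).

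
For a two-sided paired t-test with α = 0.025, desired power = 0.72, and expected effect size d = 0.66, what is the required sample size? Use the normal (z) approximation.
n = 19 pairs

Sample size formula (paired t-test, normal approximation):
n = ((z_{α/2} + z_β) / d)²

z_{α/2} = 2.241 (for α = 0.025, two-sided)
z_β = 0.583 (for power = 0.72)
d = 0.66

n = ((2.241 + 0.583) / 0.66)²
n = (4.279)²
n ≈ 18.31
Round up to the next whole number: n = 19 pairs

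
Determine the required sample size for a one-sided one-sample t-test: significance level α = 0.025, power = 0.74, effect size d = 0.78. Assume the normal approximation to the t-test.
n = 12

Sample size formula (one-sample t-test, normal approximation):
n = ((z_α + z_β) / d)²

z_α = 1.960 (for α = 0.025, one-sided)
z_β = 0.643 (for power = 0.74)
d = 0.78

n = ((1.960 + 0.643) / 0.78)²
n = (3.337)²
n ≈ 11.14
Round up to the next whole number: n = 12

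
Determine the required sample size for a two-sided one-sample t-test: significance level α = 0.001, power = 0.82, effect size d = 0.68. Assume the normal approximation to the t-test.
n = 39

Sample size formula (one-sample t-test, normal approximation):
n = ((z_{α/2} + z_β) / d)²

z_{α/2} = 3.291 (for α = 0.001, two-sided)
z_β = 0.915 (for power = 0.82)
d = 0.68

n = ((3.291 + 0.915) / 0.68)²
n = (6.185)²
n ≈ 38.25
Round up to the next whole number: n = 39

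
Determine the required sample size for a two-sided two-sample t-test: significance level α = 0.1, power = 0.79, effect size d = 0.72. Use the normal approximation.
n = 24 per group

Sample size formula (two-sample t-test, normal approximation):
n = 2 · ((z_{α/2} + z_β) / d)²

z_{α/2} = 1.645 (for α = 0.1, two-sided)
z_β = 0.806 (for power = 0.79)
d = 0.72

n = 2 · ((1.645 + 0.806) / 0.72)²
n = 2 · (3.404)²
n ≈ 23.17
Round up to the next whole number: n = 24 per group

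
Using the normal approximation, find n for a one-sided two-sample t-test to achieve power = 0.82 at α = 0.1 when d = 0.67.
n = 22 per group

Sample size formula (two-sample t-test, normal approximation):
n = 2 · ((z_α + z_β) / d)²

z_α = 1.282 (for α = 0.1, one-sided)
z_β = 0.915 (for power = 0.82)
d = 0.67

n = 2 · ((1.282 + 0.915) / 0.67)²
n = 2 · (3.279)²
n ≈ 21.50
Round up to the next whole number: n = 22 per group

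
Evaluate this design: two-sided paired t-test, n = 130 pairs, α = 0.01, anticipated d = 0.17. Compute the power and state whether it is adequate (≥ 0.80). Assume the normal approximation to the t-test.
Power ≈ 0.26; the study is underpowered (power < 0.80)

Power calculation (paired t-test, normal approximation):
z_β = d · √n - z_{α/2}
z_β = 0.17 · √130 - 2.576
z_β = 0.17 · 11.402 - 2.576
z_β = -0.638

Power = Φ(z_β) = Φ(-0.638) ≈ 0.262

Effect size d = 0.17 is very small by Cohen's convention (0.2/0.5/0.8).

Threshold: power ≥ 0.80 is conventionally adequate.
Power ≈ 0.26 → the study is underpowered (power < 0.80).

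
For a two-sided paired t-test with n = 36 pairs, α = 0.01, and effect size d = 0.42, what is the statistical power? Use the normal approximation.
Power ≈ 0.48

Power calculation (paired t-test, normal approximation):
z_β = d · √n - z_{α/2}
z_β = 0.42 · √36 - 2.576
z_β = 0.42 · 6.000 - 2.576
z_β = -0.056

Power = Φ(z_β) = Φ(-0.056) ≈ 0.478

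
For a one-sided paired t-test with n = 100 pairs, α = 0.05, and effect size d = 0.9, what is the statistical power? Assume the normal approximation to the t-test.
Power ≈ 1.00

Power calculation (paired t-test, normal approximation):
z_β = d · √n - z_α
z_β = 0.9 · √100 - 1.645
z_β = 0.9 · 10.000 - 1.645
z_β = 7.355

Power = Φ(z_β) = Φ(7.355) ≈ 1.000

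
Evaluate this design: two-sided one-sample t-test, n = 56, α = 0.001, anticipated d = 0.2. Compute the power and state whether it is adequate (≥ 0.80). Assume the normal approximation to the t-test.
Power ≈ 0.04; the study is underpowered (power < 0.80)

Power calculation (one-sample t-test, normal approximation):
z_β = d · √n - z_{α/2}
z_β = 0.2 · √56 - 3.291
z_β = 0.2 · 7.483 - 3.291
z_β = -1.794

Power = Φ(z_β) = Φ(-1.794) ≈ 0.036

Effect size d = 0.2 is small by Cohen's convention (0.2/0.5/0.8).

Threshold: power ≥ 0.80 is conventionally adequate.
Power ≈ 0.04 → the study is underpowered (power < 0.80).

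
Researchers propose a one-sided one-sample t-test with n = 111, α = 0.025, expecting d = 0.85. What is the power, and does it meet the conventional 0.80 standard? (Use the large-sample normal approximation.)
Power ≈ 1.00; the study is adequately powered (power ≥ 0.80)

Power calculation (one-sample t-test, normal approximation):
z_β = d · √n - z_α
z_β = 0.85 · √111 - 1.960
z_β = 0.85 · 10.536 - 1.960
z_β = 6.995

Power = Φ(z_β) = Φ(6.995) ≈ 1.000

Effect size d = 0.85 is large by Cohen's convention (0.2/0.5/0.8).

Threshold: power ≥ 0.80 is conventionally adequate.
Power ≈ 1.00 → the study is adequately powered (power ≥ 0.80).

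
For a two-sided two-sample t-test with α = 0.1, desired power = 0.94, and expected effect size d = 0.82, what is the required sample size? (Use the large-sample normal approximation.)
n = 31 per group

Sample size formula (two-sample t-test, normal approximation):
n = 2 · ((z_{α/2} + z_β) / d)²

z_{α/2} = 1.645 (for α = 0.1, two-sided)
z_β = 1.555 (for power = 0.94)
d = 0.82

n = 2 · ((1.645 + 1.555) / 0.82)²
n = 2 · (3.902)²
n ≈ 30.45
Round up to the next whole number: n = 31 per group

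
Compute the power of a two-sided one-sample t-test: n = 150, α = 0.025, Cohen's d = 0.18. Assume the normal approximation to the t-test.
Power ≈ 0.49

Power calculation (one-sample t-test, normal approximation):
z_β = d · √n - z_{α/2}
z_β = 0.18 · √150 - 2.241
z_β = 0.18 · 12.247 - 2.241
z_β = -0.037

Power = Φ(z_β) = Φ(-0.037) ≈ 0.485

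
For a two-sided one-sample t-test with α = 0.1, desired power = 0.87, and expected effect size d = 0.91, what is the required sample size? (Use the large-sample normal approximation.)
n = 10

Sample size formula (one-sample t-test, normal approximation):
n = ((z_{α/2} + z_β) / d)²

z_{α/2} = 1.645 (for α = 0.1, two-sided)
z_β = 1.126 (for power = 0.87)
d = 0.91

n = ((1.645 + 1.126) / 0.91)²
n = (3.045)²
n ≈ 9.27
Round up to the next whole number: n = 10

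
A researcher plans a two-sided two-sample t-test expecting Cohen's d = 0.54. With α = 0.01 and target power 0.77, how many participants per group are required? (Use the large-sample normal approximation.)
n = 76 per group

Sample size formula (two-sample t-test, normal approximation):
n = 2 · ((z_{α/2} + z_β) / d)²

z_{α/2} = 2.576 (for α = 0.01, two-sided)
z_β = 0.739 (for power = 0.77)
d = 0.54

n = 2 · ((2.576 + 0.739) / 0.54)²
n = 2 · (6.139)²
n ≈ 75.37
Round up to the next whole number: n = 76 per group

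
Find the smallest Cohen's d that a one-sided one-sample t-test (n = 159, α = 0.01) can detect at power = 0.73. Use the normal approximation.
d ≈ 0.23

Minimum detectable effect (one-sample t-test, normal approximation):
d = (z_α + z_β) / √n
d = (2.326 + 0.613) / √159
d = 2.939 / 12.610
d ≈ 0.23

By Cohen's convention (0.2 small / 0.5 medium / 0.8 large): small effect.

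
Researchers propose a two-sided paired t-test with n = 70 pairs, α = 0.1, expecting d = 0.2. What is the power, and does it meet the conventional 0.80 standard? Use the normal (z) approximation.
Power ≈ 0.51; the study is underpowered (power < 0.80)

Power calculation (paired t-test, normal approximation):
z_β = d · √n - z_{α/2}
z_β = 0.2 · √70 - 1.645
z_β = 0.2 · 8.367 - 1.645
z_β = 0.028

Power = Φ(z_β) = Φ(0.028) ≈ 0.511

Effect size d = 0.2 is small by Cohen's convention (0.2/0.5/0.8).

Threshold: power ≥ 0.80 is conventionally adequate.
Power ≈ 0.51 → the study is underpowered (power < 0.80).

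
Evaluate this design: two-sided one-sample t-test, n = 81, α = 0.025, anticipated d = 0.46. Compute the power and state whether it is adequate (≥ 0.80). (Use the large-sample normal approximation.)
Power ≈ 0.97; the study is adequately powered (power ≥ 0.80)

Power calculation (one-sample t-test, normal approximation):
z_β = d · √n - z_{α/2}
z_β = 0.46 · √81 - 2.241
z_β = 0.46 · 9.000 - 2.241
z_β = 1.899

Power = Φ(z_β) = Φ(1.899) ≈ 0.971

Effect size d = 0.46 is small by Cohen's convention (0.2/0.5/0.8).

Threshold: power ≥ 0.80 is conventionally adequate.
Power ≈ 0.97 → the study is adequately powered (power ≥ 0.80).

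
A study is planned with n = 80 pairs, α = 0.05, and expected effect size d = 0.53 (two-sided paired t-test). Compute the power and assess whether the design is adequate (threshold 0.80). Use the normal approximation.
Power ≈ 1.00; the study is adequately powered (power ≥ 0.80)

Power calculation (paired t-test, normal approximation):
z_β = d · √n - z_{α/2}
z_β = 0.53 · √80 - 1.960
z_β = 0.53 · 8.944 - 1.960
z_β = 2.781

Power = Φ(z_β) = Φ(2.781) ≈ 0.997

Effect size d = 0.53 is medium by Cohen's convention (0.2/0.5/0.8).

Threshold: power ≥ 0.80 is conventionally adequate.
Power ≈ 1.00 → the study is adequately powered (power ≥ 0.80).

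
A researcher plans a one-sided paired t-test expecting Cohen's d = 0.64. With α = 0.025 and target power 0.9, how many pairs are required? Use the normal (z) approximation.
n = 26 pairs

Sample size formula (paired t-test, normal approximation):
n = ((z_α + z_β) / d)²

z_α = 1.960 (for α = 0.025, one-sided)
z_β = 1.282 (for power = 0.9)
d = 0.64

n = ((1.960 + 1.282) / 0.64)²
n = (5.066)²
n ≈ 25.66
Round up to the next whole number: n = 26 pairs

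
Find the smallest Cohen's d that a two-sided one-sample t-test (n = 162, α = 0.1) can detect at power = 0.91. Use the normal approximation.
d ≈ 0.23

Minimum detectable effect (one-sample t-test, normal approximation):
d = (z_{α/2} + z_β) / √n
d = (1.645 + 1.341) / √162
d = 2.986 / 12.728
d ≈ 0.23

By Cohen's convention (0.2 small / 0.5 medium / 0.8 large): small effect.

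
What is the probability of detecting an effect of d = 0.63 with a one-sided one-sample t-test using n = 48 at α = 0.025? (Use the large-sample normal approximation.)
Power ≈ 0.99

Power calculation (one-sample t-test, normal approximation):
z_β = d · √n - z_α
z_β = 0.63 · √48 - 1.960
z_β = 0.63 · 6.928 - 1.960
z_β = 2.405

Power = Φ(z_β) = Φ(2.405) ≈ 0.992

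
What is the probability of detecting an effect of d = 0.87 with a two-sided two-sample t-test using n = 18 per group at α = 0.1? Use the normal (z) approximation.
Power ≈ 0.83

Power calculation (two-sample t-test, normal approximation):
z_β = d · √(n/2) - z_{α/2}
z_β = 0.87 · √(18/2) - 1.645
z_β = 0.87 · 3.000 - 1.645
z_β = 0.965

Power = Φ(z_β) = Φ(0.965) ≈ 0.833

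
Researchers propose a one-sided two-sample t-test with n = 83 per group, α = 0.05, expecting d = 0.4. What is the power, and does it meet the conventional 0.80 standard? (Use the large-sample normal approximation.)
Power ≈ 0.82; the study is adequately powered (power ≥ 0.80)

Power calculation (two-sample t-test, normal approximation):
z_β = d · √(n/2) - z_α
z_β = 0.4 · √(83/2) - 1.645
z_β = 0.4 · 6.442 - 1.645
z_β = 0.932

Power = Φ(z_β) = Φ(0.932) ≈ 0.824

Effect size d = 0.4 is small by Cohen's convention (0.2/0.5/0.8).

Threshold: power ≥ 0.80 is conventionally adequate.
Power ≈ 0.82 → the study is adequately powered (power ≥ 0.80).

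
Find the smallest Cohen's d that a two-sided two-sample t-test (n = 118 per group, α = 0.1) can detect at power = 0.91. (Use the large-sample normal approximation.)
d ≈ 0.39

Minimum detectable effect (two-sample t-test, normal approximation):
d = (z_{α/2} + z_β) / √(n/2)
d = (1.645 + 1.341) / √(118/2)
d = 2.986 / 7.681
d ≈ 0.39

By Cohen's convention (0.2 small / 0.5 medium / 0.8 large): small effect.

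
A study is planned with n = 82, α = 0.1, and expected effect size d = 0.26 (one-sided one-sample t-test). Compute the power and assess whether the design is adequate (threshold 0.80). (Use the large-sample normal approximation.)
Power ≈ 0.86; the study is adequately powered (power ≥ 0.80)

Power calculation (one-sample t-test, normal approximation):
z_β = d · √n - z_α
z_β = 0.26 · √82 - 1.282
z_β = 0.26 · 9.055 - 1.282
z_β = 1.073

Power = Φ(z_β) = Φ(1.073) ≈ 0.858

Effect size d = 0.26 is small by Cohen's convention (0.2/0.5/0.8).

Threshold: power ≥ 0.80 is conventionally adequate.
Power ≈ 0.86 → the study is adequately powered (power ≥ 0.80).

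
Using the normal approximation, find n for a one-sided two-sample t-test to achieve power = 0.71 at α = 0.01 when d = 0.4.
n = 104 per group

Sample size formula (two-sample t-test, normal approximation):
n = 2 · ((z_α + z_β) / d)²

z_α = 2.326 (for α = 0.01, one-sided)
z_β = 0.553 (for power = 0.71)
d = 0.4

n = 2 · ((2.326 + 0.553) / 0.4)²
n = 2 · (7.198)²
n ≈ 103.62
Round up to the next whole number: n = 104 per group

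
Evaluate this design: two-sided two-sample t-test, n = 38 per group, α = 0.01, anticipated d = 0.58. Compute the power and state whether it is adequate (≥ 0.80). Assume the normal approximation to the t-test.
Power ≈ 0.48; the study is underpowered (power < 0.80)

Power calculation (two-sample t-test, normal approximation):
z_β = d · √(n/2) - z_{α/2}
z_β = 0.58 · √(38/2) - 2.576
z_β = 0.58 · 4.359 - 2.576
z_β = -0.048

Power = Φ(z_β) = Φ(-0.048) ≈ 0.481

Effect size d = 0.58 is medium by Cohen's convention (0.2/0.5/0.8).

Threshold: power ≥ 0.80 is conventionally adequate.
Power ≈ 0.48 → the study is underpowered (power < 0.80).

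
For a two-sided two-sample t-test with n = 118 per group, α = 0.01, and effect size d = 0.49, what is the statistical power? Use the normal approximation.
Power ≈ 0.88

Power calculation (two-sample t-test, normal approximation):
z_β = d · √(n/2) - z_{α/2}
z_β = 0.49 · √(118/2) - 2.576
z_β = 0.49 · 7.681 - 2.576
z_β = 1.188

Power = Φ(z_β) = Φ(1.188) ≈ 0.883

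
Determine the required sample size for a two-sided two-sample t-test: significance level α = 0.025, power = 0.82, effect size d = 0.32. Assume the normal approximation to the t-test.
n = 195 per group

Sample size formula (two-sample t-test, normal approximation):
n = 2 · ((z_{α/2} + z_β) / d)²

z_{α/2} = 2.241 (for α = 0.025, two-sided)
z_β = 0.915 (for power = 0.82)
d = 0.32

n = 2 · ((2.241 + 0.915) / 0.32)²
n = 2 · (9.863)²
n ≈ 194.56
Round up to the next whole number: n = 195 per group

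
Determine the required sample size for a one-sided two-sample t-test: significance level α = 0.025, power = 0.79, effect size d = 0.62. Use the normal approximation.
n = 40 per group

Sample size formula (two-sample t-test, normal approximation):
n = 2 · ((z_α + z_β) / d)²

z_α = 1.960 (for α = 0.025, one-sided)
z_β = 0.806 (for power = 0.79)
d = 0.62

n = 2 · ((1.960 + 0.806) / 0.62)²
n = 2 · (4.461)²
n ≈ 39.80
Round up to the next whole number: n = 40 per group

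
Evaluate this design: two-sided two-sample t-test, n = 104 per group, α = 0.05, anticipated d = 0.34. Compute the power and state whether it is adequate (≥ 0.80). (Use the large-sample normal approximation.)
Power ≈ 0.69; the study is underpowered (power < 0.80)

Power calculation (two-sample t-test, normal approximation):
z_β = d · √(n/2) - z_{α/2}
z_β = 0.34 · √(104/2) - 1.960
z_β = 0.34 · 7.211 - 1.960
z_β = 0.492

Power = Φ(z_β) = Φ(0.492) ≈ 0.689

Effect size d = 0.34 is small by Cohen's convention (0.2/0.5/0.8).

Threshold: power ≥ 0.80 is conventionally adequate.
Power ≈ 0.69 → the study is underpowered (power < 0.80).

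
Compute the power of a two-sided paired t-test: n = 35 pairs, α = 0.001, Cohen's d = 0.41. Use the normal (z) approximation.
Power ≈ 0.19

Power calculation (paired t-test, normal approximation):
z_β = d · √n - z_{α/2}
z_β = 0.41 · √35 - 3.291
z_β = 0.41 · 5.916 - 3.291
z_β = -0.865

Power = Φ(z_β) = Φ(-0.865) ≈ 0.194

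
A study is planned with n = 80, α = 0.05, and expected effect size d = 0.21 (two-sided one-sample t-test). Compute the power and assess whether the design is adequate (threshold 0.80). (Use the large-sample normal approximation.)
Power ≈ 0.47; the study is underpowered (power < 0.80)

Power calculation (one-sample t-test, normal approximation):
z_β = d · √n - z_{α/2}
z_β = 0.21 · √80 - 1.960
z_β = 0.21 · 8.944 - 1.960
z_β = -0.082

Power = Φ(z_β) = Φ(-0.082) ≈ 0.467

Effect size d = 0.21 is small by Cohen's convention (0.2/0.5/0.8).

Threshold: power ≥ 0.80 is conventionally adequate.
Power ≈ 0.47 → the study is underpowered (power < 0.80).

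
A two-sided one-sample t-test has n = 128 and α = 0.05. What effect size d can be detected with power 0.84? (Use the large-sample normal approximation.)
d ≈ 0.26

Minimum detectable effect (one-sample t-test, normal approximation):
d = (z_{α/2} + z_β) / √n
d = (1.960 + 0.994) / √128
d = 2.954 / 11.314
d ≈ 0.26

By Cohen's convention (0.2 small / 0.5 medium / 0.8 large): small effect.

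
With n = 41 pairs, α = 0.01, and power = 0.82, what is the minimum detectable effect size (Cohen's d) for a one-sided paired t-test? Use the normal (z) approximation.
d ≈ 0.51

Minimum detectable effect (paired t-test, normal approximation):
d = (z_α + z_β) / √n
d = (2.326 + 0.915) / √41
d = 3.242 / 6.403
d ≈ 0.51

By Cohen's convention (0.2 small / 0.5 medium / 0.8 large): medium effect.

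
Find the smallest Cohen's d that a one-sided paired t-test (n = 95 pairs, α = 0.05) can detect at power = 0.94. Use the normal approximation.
d ≈ 0.33

Minimum detectable effect (paired t-test, normal approximation):
d = (z_α + z_β) / √n
d = (1.645 + 1.555) / √95
d = 3.200 / 9.747
d ≈ 0.33

By Cohen's convention (0.2 small / 0.5 medium / 0.8 large): small effect.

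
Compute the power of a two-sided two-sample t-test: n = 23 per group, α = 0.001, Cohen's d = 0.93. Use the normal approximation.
Power ≈ 0.45

Power calculation (two-sample t-test, normal approximation):
z_β = d · √(n/2) - z_{α/2}
z_β = 0.93 · √(23/2) - 3.291
z_β = 0.93 · 3.391 - 3.291
z_β = -0.137

Power = Φ(z_β) = Φ(-0.137) ≈ 0.446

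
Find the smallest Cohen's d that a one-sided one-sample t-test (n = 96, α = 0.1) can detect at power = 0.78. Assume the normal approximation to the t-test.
d ≈ 0.21

Minimum detectable effect (one-sample t-test, normal approximation):
d = (z_α + z_β) / √n
d = (1.282 + 0.772) / √96
d = 2.054 / 9.798
d ≈ 0.21

By Cohen's convention (0.2 small / 0.5 medium / 0.8 large): small effect.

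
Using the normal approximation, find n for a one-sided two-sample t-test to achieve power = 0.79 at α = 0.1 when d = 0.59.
n = 26 per group

Sample size formula (two-sample t-test, normal approximation):
n = 2 · ((z_α + z_β) / d)²

z_α = 1.282 (for α = 0.1, one-sided)
z_β = 0.806 (for power = 0.79)
d = 0.59

n = 2 · ((1.282 + 0.806) / 0.59)²
n = 2 · (3.539)²
n ≈ 25.05
Round up to the next whole number: n = 26 per group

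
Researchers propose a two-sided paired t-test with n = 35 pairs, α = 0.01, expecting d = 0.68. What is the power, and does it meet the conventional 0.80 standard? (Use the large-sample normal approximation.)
Power ≈ 0.93; the study is adequately powered (power ≥ 0.80)

Power calculation (paired t-test, normal approximation):
z_β = d · √n - z_{α/2}
z_β = 0.68 · √35 - 2.576
z_β = 0.68 · 5.916 - 2.576
z_β = 1.447

Power = Φ(z_β) = Φ(1.447) ≈ 0.926

Effect size d = 0.68 is medium by Cohen's convention (0.2/0.5/0.8).

Threshold: power ≥ 0.80 is conventionally adequate.
Power ≈ 0.93 → the study is adequately powered (power ≥ 0.80).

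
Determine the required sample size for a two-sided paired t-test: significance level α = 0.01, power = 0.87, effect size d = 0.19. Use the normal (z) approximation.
n = 380 pairs

Sample size formula (paired t-test, normal approximation):
n = ((z_{α/2} + z_β) / d)²

z_{α/2} = 2.576 (for α = 0.01, two-sided)
z_β = 1.126 (for power = 0.87)
d = 0.19

n = ((2.576 + 1.126) / 0.19)²
n = (19.484)²
n ≈ 379.63
Round up to the next whole number: n = 380 pairs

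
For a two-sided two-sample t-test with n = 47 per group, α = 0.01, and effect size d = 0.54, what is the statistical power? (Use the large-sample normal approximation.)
Power ≈ 0.52

Power calculation (two-sample t-test, normal approximation):
z_β = d · √(n/2) - z_{α/2}
z_β = 0.54 · √(47/2) - 2.576
z_β = 0.54 · 4.848 - 2.576
z_β = 0.042

Power = Φ(z_β) = Φ(0.042) ≈ 0.517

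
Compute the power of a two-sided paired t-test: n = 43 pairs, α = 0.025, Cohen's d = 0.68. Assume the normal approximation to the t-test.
Power ≈ 0.99

Power calculation (paired t-test, normal approximation):
z_β = d · √n - z_{α/2}
z_β = 0.68 · √43 - 2.241
z_β = 0.68 · 6.557 - 2.241
z_β = 2.218

Power = Φ(z_β) = Φ(2.218) ≈ 0.987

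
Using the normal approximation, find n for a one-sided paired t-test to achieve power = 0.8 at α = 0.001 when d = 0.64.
n = 38 pairs

Sample size formula (paired t-test, normal approximation):
n = ((z_α + z_β) / d)²

z_α = 3.090 (for α = 0.001, one-sided)
z_β = 0.842 (for power = 0.8)
d = 0.64

n = ((3.090 + 0.842) / 0.64)²
n = (6.144)²
n ≈ 37.75
Round up to the next whole number: n = 38 pairs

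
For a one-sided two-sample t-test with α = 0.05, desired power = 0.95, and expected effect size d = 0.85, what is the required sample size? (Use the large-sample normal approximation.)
n = 30 per group

Sample size formula (two-sample t-test, normal approximation):
n = 2 · ((z_α + z_β) / d)²

z_α = 1.645 (for α = 0.05, one-sided)
z_β = 1.645 (for power = 0.95)
d = 0.85

n = 2 · ((1.645 + 1.645) / 0.85)²
n = 2 · (3.871)²
n ≈ 29.97
Round up to the next whole number: n = 30 per group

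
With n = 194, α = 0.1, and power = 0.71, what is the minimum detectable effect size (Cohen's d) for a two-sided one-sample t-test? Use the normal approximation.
d ≈ 0.16

Minimum detectable effect (one-sample t-test, normal approximation):
d = (z_{α/2} + z_β) / √n
d = (1.645 + 0.553) / √194
d = 2.198 / 13.928
d ≈ 0.16

By Cohen's convention (0.2 small / 0.5 medium / 0.8 large): very small effect.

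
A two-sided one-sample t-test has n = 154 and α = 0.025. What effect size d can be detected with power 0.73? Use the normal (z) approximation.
d ≈ 0.23

Minimum detectable effect (one-sample t-test, normal approximation):
d = (z_{α/2} + z_β) / √n
d = (2.241 + 0.613) / √154
d = 2.854 / 12.410
d ≈ 0.23

By Cohen's convention (0.2 small / 0.5 medium / 0.8 large): small effect.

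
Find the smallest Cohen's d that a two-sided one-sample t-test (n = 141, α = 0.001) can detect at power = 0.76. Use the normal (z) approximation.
d ≈ 0.34

Minimum detectable effect (one-sample t-test, normal approximation):
d = (z_{α/2} + z_β) / √n
d = (3.291 + 0.706) / √141
d = 3.997 / 11.874
d ≈ 0.34

By Cohen's convention (0.2 small / 0.5 medium / 0.8 large): small effect.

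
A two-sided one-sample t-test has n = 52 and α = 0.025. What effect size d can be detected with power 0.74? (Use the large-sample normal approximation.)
d ≈ 0.40

Minimum detectable effect (one-sample t-test, normal approximation):
d = (z_{α/2} + z_β) / √n
d = (2.241 + 0.643) / √52
d = 2.885 / 7.211
d ≈ 0.40

By Cohen's convention (0.2 small / 0.5 medium / 0.8 large): small effect.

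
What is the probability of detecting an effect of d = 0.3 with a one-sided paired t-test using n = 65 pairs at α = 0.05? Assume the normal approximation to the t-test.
Power ≈ 0.78

Power calculation (paired t-test, normal approximation):
z_β = d · √n - z_α
z_β = 0.3 · √65 - 1.645
z_β = 0.3 · 8.062 - 1.645
z_β = 0.774

Power = Φ(z_β) = Φ(0.774) ≈ 0.780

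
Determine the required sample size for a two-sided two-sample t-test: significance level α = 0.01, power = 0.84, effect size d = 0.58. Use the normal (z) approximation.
n = 76 per group

Sample size formula (two-sample t-test, normal approximation):
n = 2 · ((z_{α/2} + z_β) / d)²

z_{α/2} = 2.576 (for α = 0.01, two-sided)
z_β = 0.994 (for power = 0.84)
d = 0.58

n = 2 · ((2.576 + 0.994) / 0.58)²
n = 2 · (6.155)²
n ≈ 75.77
Round up to the next whole number: n = 76 per group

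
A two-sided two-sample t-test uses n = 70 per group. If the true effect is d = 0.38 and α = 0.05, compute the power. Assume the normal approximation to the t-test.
Power ≈ 0.61

Power calculation (two-sample t-test, normal approximation):
z_β = d · √(n/2) - z_{α/2}
z_β = 0.38 · √(70/2) - 1.960
z_β = 0.38 · 5.916 - 1.960
z_β = 0.288

Power = Φ(z_β) = Φ(0.288) ≈ 0.613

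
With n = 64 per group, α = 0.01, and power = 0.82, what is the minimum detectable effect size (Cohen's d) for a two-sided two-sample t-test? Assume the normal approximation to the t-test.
d ≈ 0.62

Minimum detectable effect (two-sample t-test, normal approximation):
d = (z_{α/2} + z_β) / √(n/2)
d = (2.576 + 0.915) / √(64/2)
d = 3.491 / 5.657
d ≈ 0.62

By Cohen's convention (0.2 small / 0.5 medium / 0.8 large): medium effect.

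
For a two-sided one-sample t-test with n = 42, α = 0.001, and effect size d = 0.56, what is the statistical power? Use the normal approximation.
Power ≈ 0.63

Power calculation (one-sample t-test, normal approximation):
z_β = d · √n - z_{α/2}
z_β = 0.56 · √42 - 3.291
z_β = 0.56 · 6.481 - 3.291
z_β = 0.339

Power = Φ(z_β) = Φ(0.339) ≈ 0.633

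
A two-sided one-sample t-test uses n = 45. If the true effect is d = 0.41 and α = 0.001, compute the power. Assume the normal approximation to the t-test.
Power ≈ 0.29

Power calculation (one-sample t-test, normal approximation):
z_β = d · √n - z_{α/2}
z_β = 0.41 · √45 - 3.291
z_β = 0.41 · 6.708 - 3.291
z_β = -0.540

Power = Φ(z_β) = Φ(-0.540) ≈ 0.295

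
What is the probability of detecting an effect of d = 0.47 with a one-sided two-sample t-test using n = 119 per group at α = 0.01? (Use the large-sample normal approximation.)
Power ≈ 0.90

Power calculation (two-sample t-test, normal approximation):
z_β = d · √(n/2) - z_α
z_β = 0.47 · √(119/2) - 2.326
z_β = 0.47 · 7.714 - 2.326
z_β = 1.299

Power = Φ(z_β) = Φ(1.299) ≈ 0.903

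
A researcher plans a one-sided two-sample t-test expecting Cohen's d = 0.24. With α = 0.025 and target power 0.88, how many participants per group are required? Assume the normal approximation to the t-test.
n = 342 per group

Sample size formula (two-sample t-test, normal approximation):
n = 2 · ((z_α + z_β) / d)²

z_α = 1.960 (for α = 0.025, one-sided)
z_β = 1.175 (for power = 0.88)
d = 0.24

n = 2 · ((1.960 + 1.175) / 0.24)²
n = 2 · (13.063)²
n ≈ 341.28
Round up to the next whole number: n = 342 per group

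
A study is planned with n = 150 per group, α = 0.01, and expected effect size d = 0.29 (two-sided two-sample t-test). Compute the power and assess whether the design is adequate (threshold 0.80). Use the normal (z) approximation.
Power ≈ 0.47; the study is underpowered (power < 0.80)

Power calculation (two-sample t-test, normal approximation):
z_β = d · √(n/2) - z_{α/2}
z_β = 0.29 · √(150/2) - 2.576
z_β = 0.29 · 8.660 - 2.576
z_β = -0.064

Power = Φ(z_β) = Φ(-0.064) ≈ 0.474

Effect size d = 0.29 is small by Cohen's convention (0.2/0.5/0.8).

Threshold: power ≥ 0.80 is conventionally adequate.
Power ≈ 0.47 → the study is underpowered (power < 0.80).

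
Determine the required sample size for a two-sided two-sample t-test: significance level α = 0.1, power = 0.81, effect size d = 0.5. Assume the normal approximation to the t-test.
n = 51 per group

Sample size formula (two-sample t-test, normal approximation):
n = 2 · ((z_{α/2} + z_β) / d)²

z_{α/2} = 1.645 (for α = 0.1, two-sided)
z_β = 0.878 (for power = 0.81)
d = 0.5

n = 2 · ((1.645 + 0.878) / 0.5)²
n = 2 · (5.046)²
n ≈ 50.92
Round up to the next whole number: n = 51 per group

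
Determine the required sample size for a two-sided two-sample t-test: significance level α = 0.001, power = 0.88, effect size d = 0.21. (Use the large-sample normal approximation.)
n = 905 per group

Sample size formula (two-sample t-test, normal approximation):
n = 2 · ((z_{α/2} + z_β) / d)²

z_{α/2} = 3.291 (for α = 0.001, two-sided)
z_β = 1.175 (for power = 0.88)
d = 0.21

n = 2 · ((3.291 + 1.175) / 0.21)²
n = 2 · (21.267)²
n ≈ 904.57
Round up to the next whole number: n = 905 per group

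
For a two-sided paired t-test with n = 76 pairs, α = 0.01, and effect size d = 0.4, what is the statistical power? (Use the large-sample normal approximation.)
Power ≈ 0.82

Power calculation (paired t-test, normal approximation):
z_β = d · √n - z_{α/2}
z_β = 0.4 · √76 - 2.576
z_β = 0.4 · 8.718 - 2.576
z_β = 0.911

Power = Φ(z_β) = Φ(0.911) ≈ 0.819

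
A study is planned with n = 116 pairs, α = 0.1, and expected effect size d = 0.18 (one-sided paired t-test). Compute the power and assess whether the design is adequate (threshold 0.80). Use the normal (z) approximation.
Power ≈ 0.74; the study is underpowered (power < 0.80)

Power calculation (paired t-test, normal approximation):
z_β = d · √n - z_α
z_β = 0.18 · √116 - 1.282
z_β = 0.18 · 10.770 - 1.282
z_β = 0.657

Power = Φ(z_β) = Φ(0.657) ≈ 0.744

Effect size d = 0.18 is very small by Cohen's convention (0.2/0.5/0.8).

Threshold: power ≥ 0.80 is conventionally adequate.
Power ≈ 0.74 → the study is underpowered (power < 0.80).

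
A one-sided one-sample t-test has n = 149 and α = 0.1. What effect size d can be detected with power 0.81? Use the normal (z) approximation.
d ≈ 0.18

Minimum detectable effect (one-sample t-test, normal approximation):
d = (z_α + z_β) / √n
d = (1.282 + 0.878) / √149
d = 2.159 / 12.207
d ≈ 0.18

By Cohen's convention (0.2 small / 0.5 medium / 0.8 large): very small effect.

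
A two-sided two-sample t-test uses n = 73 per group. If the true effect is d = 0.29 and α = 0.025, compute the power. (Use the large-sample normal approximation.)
Power ≈ 0.31

Power calculation (two-sample t-test, normal approximation):
z_β = d · √(n/2) - z_{α/2}
z_β = 0.29 · √(73/2) - 2.241
z_β = 0.29 · 6.042 - 2.241
z_β = -0.489

Power = Φ(z_β) = Φ(-0.489) ≈ 0.312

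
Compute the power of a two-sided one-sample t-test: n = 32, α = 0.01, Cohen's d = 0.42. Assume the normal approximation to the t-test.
Power ≈ 0.42

Power calculation (one-sample t-test, normal approximation):
z_β = d · √n - z_{α/2}
z_β = 0.42 · √32 - 2.576
z_β = 0.42 · 5.657 - 2.576
z_β = -0.200

Power = Φ(z_β) = Φ(-0.200) ≈ 0.421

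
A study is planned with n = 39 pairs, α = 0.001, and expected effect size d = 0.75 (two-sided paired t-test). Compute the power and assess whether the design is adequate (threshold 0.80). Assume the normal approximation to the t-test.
Power ≈ 0.92; the study is adequately powered (power ≥ 0.80)

Power calculation (paired t-test, normal approximation):
z_β = d · √n - z_{α/2}
z_β = 0.75 · √39 - 3.291
z_β = 0.75 · 6.245 - 3.291
z_β = 1.393

Power = Φ(z_β) = Φ(1.393) ≈ 0.918

Effect size d = 0.75 is medium by Cohen's convention (0.2/0.5/0.8).

Threshold: power ≥ 0.80 is conventionally adequate.
Power ≈ 0.92 → the study is adequately powered (power ≥ 0.80).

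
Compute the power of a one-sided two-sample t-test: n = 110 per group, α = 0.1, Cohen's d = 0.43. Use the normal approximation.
Power ≈ 0.97

Power calculation (two-sample t-test, normal approximation):
z_β = d · √(n/2) - z_α
z_β = 0.43 · √(110/2) - 1.282
z_β = 0.43 · 7.416 - 1.282
z_β = 1.907

Power = Φ(z_β) = Φ(1.907) ≈ 0.972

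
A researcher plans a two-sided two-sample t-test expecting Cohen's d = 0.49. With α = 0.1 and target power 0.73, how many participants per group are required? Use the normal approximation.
n = 43 per group

Sample size formula (two-sample t-test, normal approximation):
n = 2 · ((z_{α/2} + z_β) / d)²

z_{α/2} = 1.645 (for α = 0.1, two-sided)
z_β = 0.613 (for power = 0.73)
d = 0.49

n = 2 · ((1.645 + 0.613) / 0.49)²
n = 2 · (4.608)²
n ≈ 42.47
Round up to the next whole number: n = 43 per group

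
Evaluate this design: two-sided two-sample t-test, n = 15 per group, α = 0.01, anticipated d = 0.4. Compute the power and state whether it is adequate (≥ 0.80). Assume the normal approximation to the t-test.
Power ≈ 0.07; the study is underpowered (power < 0.80)

Power calculation (two-sample t-test, normal approximation):
z_β = d · √(n/2) - z_{α/2}
z_β = 0.4 · √(15/2) - 2.576
z_β = 0.4 · 2.739 - 2.576
z_β = -1.480

Power = Φ(z_β) = Φ(-1.480) ≈ 0.069

Effect size d = 0.4 is small by Cohen's convention (0.2/0.5/0.8).

Threshold: power ≥ 0.80 is conventionally adequate.
Power ≈ 0.07 → the study is underpowered (power < 0.80).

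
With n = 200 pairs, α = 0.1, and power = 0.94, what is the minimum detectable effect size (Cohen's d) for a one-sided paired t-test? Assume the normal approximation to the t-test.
d ≈ 0.20

Minimum detectable effect (paired t-test, normal approximation):
d = (z_α + z_β) / √n
d = (1.282 + 1.555) / √200
d = 2.836 / 14.142
d ≈ 0.20

By Cohen's convention (0.2 small / 0.5 medium / 0.8 large): small effect.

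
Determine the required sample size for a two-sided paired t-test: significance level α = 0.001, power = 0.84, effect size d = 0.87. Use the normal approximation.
n = 25 pairs

Sample size formula (paired t-test, normal approximation):
n = ((z_{α/2} + z_β) / d)²

z_{α/2} = 3.291 (for α = 0.001, two-sided)
z_β = 0.994 (for power = 0.84)
d = 0.87

n = ((3.291 + 0.994) / 0.87)²
n = (4.925)²
n ≈ 24.26
Round up to the next whole number: n = 25 pairs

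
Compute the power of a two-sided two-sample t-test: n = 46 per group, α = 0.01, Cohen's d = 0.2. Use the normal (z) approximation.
Power ≈ 0.05

Power calculation (two-sample t-test, normal approximation):
z_β = d · √(n/2) - z_{α/2}
z_β = 0.2 · √(46/2) - 2.576
z_β = 0.2 · 4.796 - 2.576
z_β = -1.617

Power = Φ(z_β) = Φ(-1.617) ≈ 0.053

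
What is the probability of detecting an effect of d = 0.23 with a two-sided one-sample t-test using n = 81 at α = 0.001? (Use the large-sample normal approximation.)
Power ≈ 0.11

Power calculation (one-sample t-test, normal approximation):
z_β = d · √n - z_{α/2}
z_β = 0.23 · √81 - 3.291
z_β = 0.23 · 9.000 - 3.291
z_β = -1.221

Power = Φ(z_β) = Φ(-1.221) ≈ 0.111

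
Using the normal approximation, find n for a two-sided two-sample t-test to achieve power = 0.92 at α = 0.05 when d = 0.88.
n = 30 per group

Sample size formula (two-sample t-test, normal approximation):
n = 2 · ((z_{α/2} + z_β) / d)²

z_{α/2} = 1.960 (for α = 0.05, two-sided)
z_β = 1.405 (for power = 0.92)
d = 0.88

n = 2 · ((1.960 + 1.405) / 0.88)²
n = 2 · (3.824)²
n ≈ 29.25
Round up to the next whole number: n = 30 per group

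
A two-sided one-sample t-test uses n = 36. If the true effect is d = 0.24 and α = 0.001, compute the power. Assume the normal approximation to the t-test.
Power ≈ 0.03

Power calculation (one-sample t-test, normal approximation):
z_β = d · √n - z_{α/2}
z_β = 0.24 · √36 - 3.291
z_β = 0.24 · 6.000 - 3.291
z_β = -1.851

Power = Φ(z_β) = Φ(-1.851) ≈ 0.032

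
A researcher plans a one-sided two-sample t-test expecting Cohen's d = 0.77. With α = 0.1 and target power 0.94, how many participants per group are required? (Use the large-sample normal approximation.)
n = 28 per group

Sample size formula (two-sample t-test, normal approximation):
n = 2 · ((z_α + z_β) / d)²

z_α = 1.282 (for α = 0.1, one-sided)
z_β = 1.555 (for power = 0.94)
d = 0.77

n = 2 · ((1.282 + 1.555) / 0.77)²
n = 2 · (3.684)²
n ≈ 27.14
Round up to the next whole number: n = 28 per group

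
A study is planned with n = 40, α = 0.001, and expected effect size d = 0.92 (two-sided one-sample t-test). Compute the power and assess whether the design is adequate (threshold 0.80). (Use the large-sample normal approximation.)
Power ≈ 0.99; the study is adequately powered (power ≥ 0.80)

Power calculation (one-sample t-test, normal approximation):
z_β = d · √n - z_{α/2}
z_β = 0.92 · √40 - 3.291
z_β = 0.92 · 6.325 - 3.291
z_β = 2.528

Power = Φ(z_β) = Φ(2.528) ≈ 0.994

Effect size d = 0.92 is large by Cohen's convention (0.2/0.5/0.8).

Threshold: power ≥ 0.80 is conventionally adequate.
Power ≈ 0.99 → the study is adequately powered (power ≥ 0.80).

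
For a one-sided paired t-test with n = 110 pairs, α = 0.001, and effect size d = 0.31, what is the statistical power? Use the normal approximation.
Power ≈ 0.56

Power calculation (paired t-test, normal approximation):
z_β = d · √n - z_α
z_β = 0.31 · √110 - 3.090
z_β = 0.31 · 10.488 - 3.090
z_β = 0.161

Power = Φ(z_β) = Φ(0.161) ≈ 0.564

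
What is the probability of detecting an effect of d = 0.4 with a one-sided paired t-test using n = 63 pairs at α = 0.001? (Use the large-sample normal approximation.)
Power ≈ 0.53

Power calculation (paired t-test, normal approximation):
z_β = d · √n - z_α
z_β = 0.4 · √63 - 3.090
z_β = 0.4 · 7.937 - 3.090
z_β = 0.085

Power = Φ(z_β) = Φ(0.085) ≈ 0.534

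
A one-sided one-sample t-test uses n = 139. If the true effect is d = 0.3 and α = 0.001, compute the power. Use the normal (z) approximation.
Power ≈ 0.67

Power calculation (one-sample t-test, normal approximation):
z_β = d · √n - z_α
z_β = 0.3 · √139 - 3.090
z_β = 0.3 · 11.790 - 3.090
z_β = 0.447

Power = Φ(z_β) = Φ(0.447) ≈ 0.672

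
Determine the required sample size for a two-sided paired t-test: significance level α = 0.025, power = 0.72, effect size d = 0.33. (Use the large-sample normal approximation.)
n = 74 pairs

Sample size formula (paired t-test, normal approximation):
n = ((z_{α/2} + z_β) / d)²

z_{α/2} = 2.241 (for α = 0.025, two-sided)
z_β = 0.583 (for power = 0.72)
d = 0.33

n = ((2.241 + 0.583) / 0.33)²
n = (8.558)²
n ≈ 73.24
Round up to the next whole number: n = 74 pairs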